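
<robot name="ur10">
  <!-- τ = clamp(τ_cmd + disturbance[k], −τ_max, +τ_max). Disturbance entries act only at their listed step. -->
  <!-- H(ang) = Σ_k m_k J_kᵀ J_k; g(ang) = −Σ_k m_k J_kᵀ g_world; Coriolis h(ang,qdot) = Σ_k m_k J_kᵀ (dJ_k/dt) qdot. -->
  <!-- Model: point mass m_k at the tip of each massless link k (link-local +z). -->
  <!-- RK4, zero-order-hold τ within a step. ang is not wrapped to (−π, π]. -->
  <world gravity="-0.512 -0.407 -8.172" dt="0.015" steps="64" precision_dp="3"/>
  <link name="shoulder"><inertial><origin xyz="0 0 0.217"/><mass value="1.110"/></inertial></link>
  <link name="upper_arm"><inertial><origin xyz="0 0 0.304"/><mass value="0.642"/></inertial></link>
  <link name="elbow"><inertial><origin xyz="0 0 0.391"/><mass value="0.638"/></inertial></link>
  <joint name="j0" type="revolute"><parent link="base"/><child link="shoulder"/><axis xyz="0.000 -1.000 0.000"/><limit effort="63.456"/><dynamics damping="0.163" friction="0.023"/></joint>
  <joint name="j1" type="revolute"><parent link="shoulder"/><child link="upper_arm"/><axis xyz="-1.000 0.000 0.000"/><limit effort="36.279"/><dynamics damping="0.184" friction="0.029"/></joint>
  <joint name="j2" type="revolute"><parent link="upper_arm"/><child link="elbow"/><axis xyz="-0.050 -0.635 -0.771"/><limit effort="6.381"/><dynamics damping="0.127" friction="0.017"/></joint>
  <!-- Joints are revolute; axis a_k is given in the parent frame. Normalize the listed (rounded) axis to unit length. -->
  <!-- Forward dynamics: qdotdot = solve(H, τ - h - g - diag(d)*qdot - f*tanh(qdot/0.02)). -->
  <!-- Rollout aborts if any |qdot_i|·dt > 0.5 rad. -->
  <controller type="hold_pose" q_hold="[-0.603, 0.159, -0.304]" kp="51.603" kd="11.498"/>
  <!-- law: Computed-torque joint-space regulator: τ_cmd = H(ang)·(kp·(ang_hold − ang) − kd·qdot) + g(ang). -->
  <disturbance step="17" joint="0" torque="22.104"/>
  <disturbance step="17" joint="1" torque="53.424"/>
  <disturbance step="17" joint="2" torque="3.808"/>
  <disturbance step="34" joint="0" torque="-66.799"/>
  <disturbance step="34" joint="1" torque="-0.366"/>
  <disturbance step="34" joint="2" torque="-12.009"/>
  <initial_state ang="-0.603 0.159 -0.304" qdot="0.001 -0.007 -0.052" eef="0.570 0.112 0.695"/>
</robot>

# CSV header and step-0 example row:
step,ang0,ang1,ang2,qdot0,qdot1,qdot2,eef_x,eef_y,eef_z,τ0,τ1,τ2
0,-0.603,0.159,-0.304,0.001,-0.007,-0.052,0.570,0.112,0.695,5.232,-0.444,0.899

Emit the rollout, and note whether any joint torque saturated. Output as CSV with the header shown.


step,ang0,ang1,ang2,qdot0,qdot1,qdot2,eef_x,eef_y,eef_z,τ0,τ1,τ2
1,-0.603,0.159,-0.305,-0.004,-0.004,-0.019,0.570,0.112,0.695,5.224,-0.447,0.893
2,-0.603,0.159,-0.305,-0.005,-0.003,-0.005,0.570,0.112,0.695,5.216,-0.450,0.890
3,-0.603,0.159,-0.305,-0.004,-0.002,-0.001,0.570,0.112,0.695,5.208,-0.452,0.888
4,-0.603,0.159,-0.305,-0.003,-0.001,-0.001,0.570,0.112,0.695,5.202,-0.454,0.887
5,-0.603,0.159,-0.305,-0.002,-0.001,-0.000,0.570,0.112,0.695,5.196,-0.455,0.886
6,-0.603,0.159,-0.305,-0.002,-0.001,-0.000,0.570,0.112,0.695,5.190,-0.456,0.885
7,-0.603,0.159,-0.305,-0.001,-0.000,0.000,0.570,0.112,0.695,5.186,-0.457,0.884
8,-0.603,0.159,-0.305,-0.001,-0.000,0.000,0.570,0.112,0.695,5.182,-0.458,0.883
9,-0.603,0.159,-0.305,-0.000,0.000,0.000,0.570,0.112,0.695,5.178,-0.459,0.883
10,-0.603,0.159,-0.305,0.000,0.000,0.000,0.570,0.112,0.695,5.175,-0.459,0.882
11,-0.603,0.159,-0.305,0.001,0.000,0.000,0.570,0.112,0.695,5.172,-0.460,0.882
12,-0.603,0.159,-0.305,0.001,0.000,0.001,0.570,0.112,0.695,5.170,-0.460,0.881
13,-0.603,0.159,-0.305,0.001,0.000,0.001,0.570,0.112,0.695,5.167,-0.460,0.881
14,-0.603,0.159,-0.305,0.001,0.001,0.001,0.570,0.112,0.695,5.166,-0.461,0.880
15,-0.603,0.159,-0.305,0.001,0.001,0.001,0.570,0.112,0.695,5.164,-0.461,0.880
16,-0.603,0.159,-0.305,0.001,0.001,0.001,0.570,0.112,0.695,5.162,-0.461,0.880
17,-0.603,0.159,-0.305,0.001,0.001,0.001,0.570,0.112,0.695,27.265,36.279,4.688
18,-0.602,0.171,-0.294,0.198,1.584,1.386,0.566,0.119,0.696,1.198,-7.036,0.198
19,-0.599,0.192,-0.276,0.191,1.278,0.994,0.560,0.133,0.699,1.598,-6.348,0.255
20,-0.596,0.209,-0.264,0.177,1.016,0.690,0.554,0.145,0.701,1.972,-5.712,0.316
21,-0.594,0.223,-0.255,0.157,0.790,0.457,0.550,0.154,0.702,2.320,-5.125,0.377
22,-0.591,0.233,-0.250,0.134,0.596,0.281,0.546,0.161,0.703,2.643,-4.584,0.436
23,-0.590,0.241,-0.246,0.109,0.430,0.149,0.544,0.166,0.703,2.941,-4.089,0.491
24,-0.588,0.246,-0.245,0.085,0.288,0.052,0.542,0.169,0.704,3.215,-3.636,0.542
25,-0.587,0.250,-0.245,0.059,0.168,-0.010,0.541,0.172,0.704,3.465,-3.224,0.586
26,-0.586,0.252,-0.245,0.032,0.067,-0.030,0.540,0.173,0.704,3.693,-2.851,0.623
27,-0.586,0.252,-0.245,0.007,-0.016,-0.042,0.540,0.173,0.704,3.899,-2.516,0.655
28,-0.586,0.251,-0.246,-0.012,-0.083,-0.052,0.540,0.173,0.704,4.082,-2.222,0.684
29,-0.586,0.250,-0.247,-0.028,-0.137,-0.061,0.541,0.171,0.704,4.243,-1.959,0.710
30,-0.587,0.247,-0.248,-0.041,-0.181,-0.068,0.542,0.170,0.704,4.388,-1.725,0.733
31,-0.588,0.244,-0.249,-0.051,-0.215,-0.072,0.543,0.168,0.704,4.516,-1.517,0.752
32,-0.588,0.241,-0.250,-0.059,-0.240,-0.074,0.544,0.166,0.703,4.630,-1.332,0.770
33,-0.589,0.237,-0.251,-0.065,-0.258,-0.074,0.545,0.163,0.703,4.731,-1.170,0.785
34,-0.590,0.233,-0.252,-0.069,-0.271,-0.073,0.546,0.161,0.703,-61.979,-1.394,-6.381
35,-0.611,0.230,-0.204,-2.690,-0.181,6.382,0.552,0.158,0.700,16.873,-0.819,2.155
36,-0.647,0.226,-0.124,-2.041,-0.301,4.319,0.563,0.155,0.694,15.723,-0.689,2.119
37,-0.673,0.221,-0.071,-1.528,-0.337,2.821,0.572,0.152,0.689,14.651,-0.593,2.044
38,-0.693,0.216,-0.037,-1.125,-0.337,1.742,0.579,0.149,0.683,13.652,-0.515,1.949
39,-0.708,0.211,-0.017,-0.806,-0.322,0.971,0.586,0.145,0.679,12.726,-0.446,1.844
40,-0.718,0.207,-0.006,-0.553,-0.303,0.425,0.591,0.142,0.675,11.870,-0.384,1.737
41,-0.725,0.202,-0.003,-0.352,-0.284,0.043,0.596,0.140,0.672,11.081,-0.330,1.630
42,-0.729,0.198,-0.004,-0.198,-0.266,-0.187,0.599,0.137,0.670,10.357,-0.283,1.522
43,-0.731,0.194,-0.008,-0.075,-0.249,-0.336,0.601,0.134,0.668,9.696,-0.244,1.418
44,-0.731,0.191,-0.014,0.022,-0.233,-0.431,0.603,0.131,0.667,9.097,-0.213,1.322
45,-0.730,0.187,-0.021,0.098,-0.218,-0.483,0.604,0.129,0.667,8.560,-0.189,1.234
46,-0.728,0.184,-0.028,0.158,-0.202,-0.511,0.604,0.127,0.667,8.076,-0.172,1.154
47,-0.726,0.181,-0.036,0.205,-0.187,-0.524,0.604,0.125,0.668,7.641,-0.160,1.081
48,-0.722,0.178,-0.044,0.241,-0.173,-0.526,0.604,0.123,0.669,7.253,-0.155,1.016
49,-0.718,0.176,-0.052,0.268,-0.158,-0.520,0.603,0.121,0.670,6.906,-0.153,0.958
50,-0.714,0.174,-0.059,0.287,-0.144,-0.509,0.602,0.119,0.671,6.600,-0.156,0.908
51,-0.710,0.172,-0.067,0.300,-0.131,-0.496,0.600,0.118,0.673,6.329,-0.162,0.863
52,-0.705,0.170,-0.074,0.308,-0.118,-0.481,0.599,0.116,0.675,6.092,-0.170,0.825
53,-0.701,0.168,-0.081,0.311,-0.106,-0.465,0.597,0.115,0.676,5.885,-0.181,0.793
54,-0.696,0.167,-0.088,0.311,-0.094,-0.448,0.595,0.114,0.678,5.705,-0.194,0.765
55,-0.691,0.165,-0.095,0.308,-0.083,-0.432,0.593,0.113,0.680,5.551,-0.208,0.742
56,-0.687,0.164,-0.101,0.302,-0.073,-0.416,0.591,0.112,0.682,5.419,-0.222,0.724
57,-0.682,0.163,-0.107,0.294,-0.064,-0.400,0.589,0.112,0.683,5.308,-0.238,0.709
58,-0.678,0.162,-0.113,0.284,-0.055,-0.385,0.588,0.111,0.685,5.215,-0.254,0.697
59,-0.674,0.161,-0.119,0.274,-0.047,-0.371,0.586,0.111,0.686,5.137,-0.269,0.688
60,-0.670,0.161,-0.124,0.262,-0.039,-0.357,0.584,0.110,0.688,5.075,-0.285,0.682
61,-0.666,0.160,-0.129,0.250,-0.033,-0.344,0.582,0.110,0.689,5.024,-0.300,0.678
62,-0.662,0.160,-0.135,0.238,-0.027,-0.332,0.581,0.109,0.691,4.985,-0.315,0.676
63,-0.659,0.159,-0.139,0.225,-0.022,-0.320,0.579,0.109,0.692,4.956,-0.329,0.676
64,-0.656,0.159,-0.144,0.212,-0.017,-0.309,0.578,0.109,0.693,,,
# any joint saturated: yes


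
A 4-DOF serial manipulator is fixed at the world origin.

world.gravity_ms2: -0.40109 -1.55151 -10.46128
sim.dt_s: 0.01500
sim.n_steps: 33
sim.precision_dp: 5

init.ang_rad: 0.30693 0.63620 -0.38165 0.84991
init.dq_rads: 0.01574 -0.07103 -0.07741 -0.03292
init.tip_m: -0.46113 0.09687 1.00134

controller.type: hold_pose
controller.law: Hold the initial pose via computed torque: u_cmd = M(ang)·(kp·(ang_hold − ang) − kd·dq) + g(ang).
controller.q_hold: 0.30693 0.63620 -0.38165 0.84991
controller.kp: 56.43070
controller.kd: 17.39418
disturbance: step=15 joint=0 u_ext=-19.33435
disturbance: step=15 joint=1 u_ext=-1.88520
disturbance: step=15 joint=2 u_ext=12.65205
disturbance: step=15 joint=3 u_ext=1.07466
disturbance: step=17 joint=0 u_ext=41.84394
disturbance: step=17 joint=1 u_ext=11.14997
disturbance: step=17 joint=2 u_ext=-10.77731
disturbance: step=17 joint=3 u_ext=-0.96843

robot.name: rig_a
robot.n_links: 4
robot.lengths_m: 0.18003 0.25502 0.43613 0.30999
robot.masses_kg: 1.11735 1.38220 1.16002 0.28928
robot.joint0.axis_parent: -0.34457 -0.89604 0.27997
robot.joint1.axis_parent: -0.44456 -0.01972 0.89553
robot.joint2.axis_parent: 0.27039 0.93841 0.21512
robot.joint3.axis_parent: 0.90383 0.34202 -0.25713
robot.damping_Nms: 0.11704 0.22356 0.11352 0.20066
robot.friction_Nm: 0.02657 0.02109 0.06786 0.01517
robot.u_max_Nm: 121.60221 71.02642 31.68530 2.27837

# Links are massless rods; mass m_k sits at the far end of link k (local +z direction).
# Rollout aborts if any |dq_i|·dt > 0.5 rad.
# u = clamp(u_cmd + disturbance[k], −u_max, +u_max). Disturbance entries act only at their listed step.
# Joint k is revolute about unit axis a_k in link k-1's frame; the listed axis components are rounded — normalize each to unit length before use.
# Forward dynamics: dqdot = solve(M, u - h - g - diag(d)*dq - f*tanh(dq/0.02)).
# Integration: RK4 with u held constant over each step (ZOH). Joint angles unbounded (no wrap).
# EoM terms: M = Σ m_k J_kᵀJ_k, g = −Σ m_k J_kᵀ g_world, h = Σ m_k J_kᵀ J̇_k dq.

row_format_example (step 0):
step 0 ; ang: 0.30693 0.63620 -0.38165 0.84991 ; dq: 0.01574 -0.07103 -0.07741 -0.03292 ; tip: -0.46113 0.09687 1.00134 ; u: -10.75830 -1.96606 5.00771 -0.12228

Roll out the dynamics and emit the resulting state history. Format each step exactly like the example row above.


step 1 ; ang: 0.30712 0.63540 -0.38264 0.84959 ; dq: 0.01034 -0.03705 -0.05471 -0.01129 ; tip: -0.46190 0.09650 1.00101 ; u: -10.58248 -1.96105 4.87381 -0.13473
step 2 ; ang: 0.30726 0.63499 -0.38332 0.84950 ; dq: 0.00792 -0.01921 -0.03527 -0.00237 ; tip: -0.46240 0.09625 1.00078 ; u: -10.44424 -1.95549 4.76777 -0.14201
step 3 ; ang: 0.30737 0.63477 -0.38373 0.84948 ; dq: 0.00703 -0.01115 -0.01971 0.00032 ; tip: -0.46272 0.09611 1.00062 ; u: -10.33528 -1.94943 4.68551 -0.14650
step 4 ; ang: 0.30747 0.63464 -0.38395 0.84949 ; dq: 0.00584 -0.00603 -0.00936 0.00088 ; tip: -0.46292 0.09604 1.00052 ; u: -10.24939 -1.94331 4.62506 -0.14971
step 5 ; ang: 0.30754 0.63458 -0.38404 0.84951 ; dq: 0.00414 -0.00212 -0.00351 0.00076 ; tip: -0.46304 0.09601 1.00046 ; u: -10.18191 -1.93726 4.58266 -0.15224
step 6 ; ang: 0.30759 0.63457 -0.38407 0.84952 ; dq: 0.00250 0.00030 -0.00028 0.00050 ; tip: -0.46310 0.09601 1.00043 ; u: -10.12911 -1.93154 4.55290 -0.15431
step 7 ; ang: 0.30762 0.63458 -0.38406 0.84952 ; dq: 0.00112 0.00161 0.00152 0.00029 ; tip: -0.46312 0.09602 1.00042 ; u: -10.08787 -1.92647 4.53157 -0.15601
step 8 ; ang: 0.30763 0.63461 -0.38403 0.84953 ; dq: 0.00004 0.00225 0.00254 0.00016 ; tip: -0.46311 0.09604 1.00042 ; u: -10.05570 -1.92219 4.51594 -0.15741
step 9 ; ang: 0.30762 0.63465 -0.38399 0.84953 ; dq: -0.00078 0.00253 0.00310 0.00010 ; tip: -0.46308 0.09606 1.00043 ; u: -10.03061 -1.91869 4.50428 -0.15854
step 10 ; ang: 0.30761 0.63469 -0.38394 0.84953 ; dq: -0.00138 0.00262 0.00340 0.00008 ; tip: -0.46304 0.09607 1.00045 ; u: -10.01105 -1.91591 4.49544 -0.15944
step 11 ; ang: 0.30758 0.63473 -0.38389 0.84953 ; dq: -0.00181 0.00262 0.00354 0.00008 ; tip: -0.46299 0.09609 1.00048 ; u: -9.99581 -1.91373 4.48865 -0.16016
step 12 ; ang: 0.30755 0.63476 -0.38383 0.84953 ; dq: -0.00211 0.00257 0.00360 0.00009 ; tip: -0.46294 0.09611 1.00050 ; u: -9.98394 -1.91204 4.48339 -0.16073
step 13 ; ang: 0.30752 0.63480 -0.38378 0.84953 ; dq: -0.00230 0.00251 0.00360 0.00010 ; tip: -0.46288 0.09613 1.00053 ; u: -9.97469 -1.91077 4.47926 -0.16118
step 14 ; ang: 0.30748 0.63484 -0.38372 0.84953 ; dq: -0.00240 0.00244 0.00356 0.00011 ; tip: -0.46282 0.09614 1.00056 ; u: -9.96749 -1.90981 4.47600 -0.16153
step 15 ; ang: 0.30745 0.63488 -0.38367 0.84954 ; dq: -0.00245 0.00237 0.00350 0.00012 ; tip: -0.46275 0.09616 1.00059 ; u: -29.29624 -3.79431 17.12545 0.91285
step 16 ; ang: 0.30738 0.63495 -0.37965 0.85102 ; dq: -0.00815 0.01013 0.53102 0.19057 ; tip: -0.46012 0.09701 1.00174 ; u: -4.77153 -1.40821 1.08459 -0.44324
step 17 ; ang: 0.30721 0.63514 -0.37283 0.85322 ; dq: -0.01370 0.01533 0.37871 0.10578 ; tip: -0.45568 0.09850 1.00369 ; u: 35.97301 9.62675 -8.97295 -1.34275
step 18 ; ang: 0.30745 0.65156 -0.36910 0.86218 ; dq: 0.06240 2.09926 0.13694 1.06247 ; tip: -0.45249 0.10220 1.00350 ; u: -17.98947 -4.56862 5.19273 -0.04237
step 19 ; ang: 0.30893 0.67606 -0.36666 0.87479 ; dq: 0.12800 1.19921 0.18206 0.63261 ; tip: -0.45074 0.10736 1.00176 ; u: -16.34170 -3.97293 4.90153 -0.03038
step 20 ; ang: 0.31094 0.68988 -0.36402 0.88215 ; dq: 0.13614 0.66449 0.16544 0.35752 ; tip: -0.45014 0.11092 1.00053 ; u: -15.02984 -3.53428 4.73001 -0.03388
step 21 ; ang: 0.31287 0.69738 -0.36182 0.88616 ; dq: 0.11775 0.34840 0.12532 0.18194 ; tip: -0.45018 0.11329 0.99968 ; u: -13.98321 -3.20294 4.62277 -0.04645
step 22 ; ang: 0.31443 0.70114 -0.36027 0.88803 ; dq: 0.08960 0.16093 0.07993 0.07071 ; tip: -0.45055 0.11479 0.99910 ; u: -13.14746 -2.94799 4.55198 -0.06319
step 23 ; ang: 0.31556 0.70269 -0.35938 0.88856 ; dq: 0.06028 0.04921 0.03757 0.00302 ; tip: -0.45108 0.11563 0.99872 ; u: -12.48000 -2.74927 4.50301 -0.08169
step 24 ; ang: 0.31627 0.70293 -0.35908 0.88836 ; dq: 0.03327 -0.01163 0.00194 -0.02532 ; tip: -0.45164 0.11598 0.99848 ; u: -11.94728 -2.59579 4.46277 -0.10410
step 25 ; ang: 0.31661 0.70252 -0.35924 0.88790 ; dq: 0.01197 -0.04324 -0.02109 -0.03618 ; tip: -0.45212 0.11598 0.99833 ; u: -11.52391 -2.48154 4.41260 -0.12451
step 26 ; ang: 0.31668 0.70168 -0.35965 0.88732 ; dq: -0.00181 -0.06937 -0.03396 -0.04117 ; tip: -0.45250 0.11574 0.99826 ; u: -11.19070 -2.39185 4.36633 -0.14129
step 27 ; ang: 0.31658 0.70050 -0.36022 0.88668 ; dq: -0.01126 -0.08885 -0.04189 -0.04304 ; tip: -0.45281 0.11534 0.99825 ; u: -10.92960 -2.32083 4.32971 -0.15483
step 28 ; ang: 0.31636 0.69907 -0.36089 0.88604 ; dq: -0.01802 -0.10185 -0.04695 -0.04324 ; tip: -0.45304 0.11481 0.99828 ; u: -10.72437 -2.26443 4.30172 -0.16561
step 29 ; ang: 0.31606 0.69748 -0.36161 0.88539 ; dq: -0.02289 -0.10962 -0.05008 -0.04259 ; tip: -0.45321 0.11421 0.99834 ; u: -10.56256 -2.21946 4.28074 -0.17411
step 30 ; ang: 0.31569 0.69581 -0.36238 0.88476 ; dq: -0.02627 -0.11363 -0.05178 -0.04153 ; tip: -0.45334 0.11356 0.99843 ; u: -10.43484 -2.18341 4.26535 -0.18075
step 31 ; ang: 0.31528 0.69410 -0.36316 0.88415 ; dq: -0.02847 -0.11505 -0.05236 -0.04033 ; tip: -0.45344 0.11289 0.99852 ; u: -10.33402 -2.15435 4.25438 -0.18588
step 32 ; ang: 0.31484 0.69238 -0.36394 0.88356 ; dq: -0.02970 -0.11476 -0.05206 -0.03910 ; tip: -0.45351 0.11220 0.99863 ; u: -10.25448 -2.13079 4.24691 -0.18980
step 33 ; ang: 0.31439 0.69067 -0.36471 0.88298 ; dq: -0.03016 -0.11334 -0.05109 -0.03790 ; tip: -0.45356 0.11152 0.99874


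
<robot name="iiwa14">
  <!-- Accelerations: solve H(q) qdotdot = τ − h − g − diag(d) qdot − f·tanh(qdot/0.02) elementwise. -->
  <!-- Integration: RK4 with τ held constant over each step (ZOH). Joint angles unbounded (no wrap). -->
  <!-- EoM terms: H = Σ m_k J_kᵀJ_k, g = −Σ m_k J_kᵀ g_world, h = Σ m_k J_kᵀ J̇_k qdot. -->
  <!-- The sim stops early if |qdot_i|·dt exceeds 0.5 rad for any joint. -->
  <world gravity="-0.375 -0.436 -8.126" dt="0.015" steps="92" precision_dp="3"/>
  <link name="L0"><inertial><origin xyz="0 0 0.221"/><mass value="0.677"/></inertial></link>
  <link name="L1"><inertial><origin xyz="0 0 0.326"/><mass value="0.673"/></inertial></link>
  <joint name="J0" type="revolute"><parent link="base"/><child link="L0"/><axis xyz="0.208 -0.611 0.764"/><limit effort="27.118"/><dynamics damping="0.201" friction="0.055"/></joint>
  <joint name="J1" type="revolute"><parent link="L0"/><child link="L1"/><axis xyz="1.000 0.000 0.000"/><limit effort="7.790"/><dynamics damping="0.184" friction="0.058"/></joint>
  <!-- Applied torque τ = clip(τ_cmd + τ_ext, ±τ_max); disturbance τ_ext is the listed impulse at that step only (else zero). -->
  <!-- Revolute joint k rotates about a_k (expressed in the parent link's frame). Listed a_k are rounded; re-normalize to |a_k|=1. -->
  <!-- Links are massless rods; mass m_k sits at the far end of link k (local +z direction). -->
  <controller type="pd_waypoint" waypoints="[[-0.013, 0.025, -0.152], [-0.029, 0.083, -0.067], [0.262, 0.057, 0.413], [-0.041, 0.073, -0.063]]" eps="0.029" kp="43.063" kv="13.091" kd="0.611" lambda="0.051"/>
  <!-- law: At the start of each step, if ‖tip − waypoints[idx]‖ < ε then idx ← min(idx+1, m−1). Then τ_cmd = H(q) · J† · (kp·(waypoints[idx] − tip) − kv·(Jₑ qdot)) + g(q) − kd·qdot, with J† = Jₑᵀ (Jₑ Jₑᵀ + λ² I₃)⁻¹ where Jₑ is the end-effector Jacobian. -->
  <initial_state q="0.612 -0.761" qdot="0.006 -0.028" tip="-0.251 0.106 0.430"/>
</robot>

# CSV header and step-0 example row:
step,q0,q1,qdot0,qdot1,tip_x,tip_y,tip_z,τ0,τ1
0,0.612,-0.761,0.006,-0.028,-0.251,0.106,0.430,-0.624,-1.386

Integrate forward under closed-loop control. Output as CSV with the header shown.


step,q0,q1,qdot0,qdot1,tip_x,tip_y,tip_z,τ0,τ1
1,0.613,-0.765,0.131,-0.550,-0.252,0.107,0.429,-0.804,-0.631
2,0.616,-0.776,0.209,-0.884,-0.253,0.109,0.427,-0.918,-0.155
3,0.619,-0.791,0.258,-1.102,-0.255,0.112,0.423,-0.992,0.148
4,0.623,-0.809,0.290,-1.248,-0.257,0.115,0.419,-1.040,0.345
5,0.628,-0.828,0.311,-1.349,-0.259,0.118,0.414,-1.072,0.474
6,0.632,-0.849,0.325,-1.422,-0.261,0.122,0.409,-1.094,0.563
7,0.637,-0.871,0.334,-1.477,-0.263,0.126,0.404,-1.110,0.625
8,0.642,-0.893,0.341,-1.522,-0.265,0.130,0.398,-1.122,0.672
9,0.648,-0.916,0.346,-1.559,-0.267,0.134,0.392,-1.131,0.709
10,0.653,-0.940,0.350,-1.592,-0.269,0.137,0.386,-1.138,0.739
11,0.658,-0.964,0.354,-1.622,-0.271,0.141,0.379,-1.144,0.766
12,0.663,-0.989,0.357,-1.649,-0.273,0.145,0.373,-1.148,0.790
13,0.669,-1.013,0.360,-1.675,-0.274,0.149,0.366,-1.152,0.812
14,0.674,-1.039,0.362,-1.700,-0.276,0.153,0.359,-1.156,0.833
15,0.680,-1.064,0.365,-1.724,-0.277,0.157,0.352,-1.158,0.853
16,0.685,-1.090,0.367,-1.746,-0.278,0.160,0.344,-1.161,0.873
17,0.691,-1.117,0.370,-1.768,-0.280,0.164,0.337,-1.162,0.891
18,0.696,-1.143,0.372,-1.788,-0.280,0.167,0.329,-1.164,0.910
19,0.702,-1.170,0.375,-1.808,-0.281,0.171,0.321,-1.164,0.928
20,0.708,-1.198,0.377,-1.826,-0.282,0.174,0.313,-1.164,0.945
21,0.713,-1.225,0.379,-1.843,-0.282,0.177,0.305,-1.164,0.961
22,0.719,-1.253,0.382,-1.859,-0.283,0.180,0.296,-1.163,0.977
23,0.725,-1.281,0.384,-1.873,-0.283,0.183,0.288,-1.162,0.993
24,0.730,-1.309,0.387,-1.887,-0.283,0.186,0.279,-1.160,1.007
25,0.736,-1.338,0.389,-1.899,-0.283,0.188,0.270,-1.157,1.021
26,0.742,-1.366,0.392,-1.909,-0.282,0.191,0.262,-1.154,1.034
27,0.748,-1.395,0.394,-1.918,-0.281,0.193,0.253,-1.150,1.046
28,0.754,-1.424,0.397,-1.925,-0.281,0.195,0.244,-1.146,1.057
29,0.760,-1.453,0.399,-1.931,-0.280,0.197,0.235,-1.141,1.067
30,0.766,-1.482,0.402,-1.935,-0.278,0.199,0.225,-1.136,1.076
31,0.772,-1.511,0.405,-1.938,-0.277,0.201,0.216,-1.130,1.084
32,0.778,-1.540,0.407,-1.938,-0.275,0.202,0.207,-1.123,1.091
33,0.784,-1.569,0.410,-1.938,-0.273,0.204,0.198,-1.116,1.097
34,0.790,-1.598,0.412,-1.935,-0.271,0.205,0.189,-1.109,1.102
35,0.797,-1.627,0.415,-1.931,-0.269,0.206,0.180,-1.100,1.105
36,0.803,-1.656,0.417,-1.925,-0.267,0.206,0.171,-1.092,1.108
37,0.809,-1.684,0.419,-1.917,-0.264,0.207,0.162,-1.082,1.109
38,0.815,-1.713,0.422,-1.908,-0.261,0.207,0.153,-1.073,1.109
39,0.822,-1.742,0.424,-1.897,-0.258,0.207,0.145,-1.062,1.108
40,0.828,-1.770,0.426,-1.885,-0.255,0.207,0.136,-1.052,1.105
41,0.835,-1.798,0.428,-1.871,-0.252,0.207,0.128,-1.041,1.102
42,0.841,-1.826,0.431,-1.856,-0.249,0.206,0.119,-1.029,1.097
43,0.847,-1.854,0.433,-1.839,-0.245,0.206,0.111,-1.017,1.091
44,0.854,-1.881,0.434,-1.820,-0.242,0.205,0.103,-1.005,1.084
45,0.860,-1.909,0.436,-1.801,-0.238,0.204,0.095,-0.992,1.076
46,0.867,-1.935,0.438,-1.780,-0.234,0.203,0.087,-0.979,1.067
47,0.874,-1.962,0.439,-1.758,-0.230,0.202,0.080,-0.966,1.057
48,0.880,-1.988,0.441,-1.735,-0.226,0.201,0.073,-0.952,1.046
49,0.887,-2.014,0.442,-1.711,-0.222,0.200,0.066,-0.939,1.034
50,0.893,-2.039,0.443,-1.686,-0.218,0.198,0.059,-0.925,1.021
51,0.900,-2.065,0.444,-1.660,-0.213,0.196,0.052,-0.911,1.007
52,0.907,-2.089,0.445,-1.633,-0.209,0.195,0.046,-0.896,0.992
53,0.914,-2.114,0.446,-1.605,-0.205,0.193,0.039,-0.882,0.977
54,0.920,-2.137,0.447,-1.577,-0.200,0.191,0.033,-0.868,0.961
55,0.927,-2.161,0.447,-1.548,-0.196,0.189,0.028,-0.853,0.944
56,0.934,-2.184,0.448,-1.519,-0.192,0.187,0.022,-0.839,0.927
57,0.940,-2.206,0.448,-1.490,-0.187,0.185,0.017,-0.825,0.909
58,0.947,-2.229,0.448,-1.460,-0.183,0.183,0.011,-0.810,0.891
59,0.954,-2.250,0.449,-1.430,-0.179,0.181,0.006,-0.796,0.873
60,0.961,-2.271,0.449,-1.399,-0.174,0.179,0.002,-0.782,0.854
61,0.967,-2.292,0.449,-1.369,-0.170,0.176,-0.003,-0.768,0.834
62,0.974,-2.313,0.450,-1.338,-0.166,0.174,-0.007,-0.754,0.815
63,0.981,-2.332,0.450,-1.308,-0.161,0.172,-0.011,-0.740,0.795
64,0.988,-2.352,0.450,-1.277,-0.157,0.170,-0.015,-0.726,0.775
65,0.994,-2.371,0.451,-1.247,-0.153,0.167,-0.019,-0.713,0.755
66,1.001,-2.389,0.452,-1.217,-0.149,0.165,-0.023,-0.700,0.735
67,1.008,-2.407,0.453,-1.187,-0.145,0.163,-0.026,-0.687,0.714
68,1.015,-2.425,0.454,-1.157,-0.141,0.161,-0.029,-0.674,0.694
69,1.022,-2.442,0.455,-1.127,-0.137,0.158,-0.032,-0.662,0.674
70,1.028,-2.459,0.456,-1.098,-0.133,0.156,-0.035,-0.650,0.653
71,1.035,-2.475,0.458,-1.069,-0.129,0.154,-0.038,-0.638,0.633
72,1.042,-2.491,0.460,-1.041,-0.126,0.152,-0.041,-0.626,0.613
73,1.049,-2.506,0.462,-1.013,-0.122,0.150,-0.043,-0.615,0.593
74,1.056,-2.521,0.464,-0.985,-0.118,0.148,-0.045,-0.604,0.573
75,1.063,-2.536,0.467,-0.958,-0.115,0.146,-0.048,-0.593,0.553
76,1.070,-2.550,0.470,-0.931,-0.111,0.144,-0.050,-0.582,0.533
77,1.077,-2.564,0.473,-0.905,-0.108,0.142,-0.052,-0.572,0.513
78,1.084,-2.577,0.476,-0.879,-0.105,0.140,-0.054,-0.562,0.494
79,1.091,-2.590,0.479,-0.854,-0.102,0.138,-0.055,-0.553,0.475
80,1.099,-2.603,0.483,-0.829,-0.099,0.136,-0.057,-0.544,0.456
81,1.106,-2.615,0.486,-0.804,-0.095,0.134,-0.059,-0.535,0.437
82,1.113,-2.627,0.490,-0.780,-0.093,0.132,-0.060,-0.526,0.418
83,1.121,-2.638,0.493,-0.757,-0.090,0.131,-0.061,-0.518,0.400
84,1.128,-2.650,0.497,-0.734,-0.087,0.129,-0.063,-0.510,0.381
85,1.136,-2.660,0.500,-0.712,-0.084,0.127,-0.064,-0.502,0.363
86,1.143,-2.671,0.503,-0.690,-0.082,0.126,-0.065,-0.495,0.345
87,1.151,-2.681,0.506,-0.668,-0.079,0.124,-0.066,-0.488,0.328
88,1.158,-2.691,0.508,-0.647,-0.077,0.123,-0.067,-0.482,0.310
89,1.166,-2.701,0.510,-0.627,-0.074,0.121,-0.068,-0.476,0.293
90,1.174,-2.710,0.511,-0.606,-0.072,0.120,-0.069,-0.471,0.276
91,1.181,-2.719,0.511,-0.587,-0.069,0.119,-0.070,-0.466,0.259
92,1.189,-2.727,0.511,-0.568,-0.067,0.117,-0.070,,


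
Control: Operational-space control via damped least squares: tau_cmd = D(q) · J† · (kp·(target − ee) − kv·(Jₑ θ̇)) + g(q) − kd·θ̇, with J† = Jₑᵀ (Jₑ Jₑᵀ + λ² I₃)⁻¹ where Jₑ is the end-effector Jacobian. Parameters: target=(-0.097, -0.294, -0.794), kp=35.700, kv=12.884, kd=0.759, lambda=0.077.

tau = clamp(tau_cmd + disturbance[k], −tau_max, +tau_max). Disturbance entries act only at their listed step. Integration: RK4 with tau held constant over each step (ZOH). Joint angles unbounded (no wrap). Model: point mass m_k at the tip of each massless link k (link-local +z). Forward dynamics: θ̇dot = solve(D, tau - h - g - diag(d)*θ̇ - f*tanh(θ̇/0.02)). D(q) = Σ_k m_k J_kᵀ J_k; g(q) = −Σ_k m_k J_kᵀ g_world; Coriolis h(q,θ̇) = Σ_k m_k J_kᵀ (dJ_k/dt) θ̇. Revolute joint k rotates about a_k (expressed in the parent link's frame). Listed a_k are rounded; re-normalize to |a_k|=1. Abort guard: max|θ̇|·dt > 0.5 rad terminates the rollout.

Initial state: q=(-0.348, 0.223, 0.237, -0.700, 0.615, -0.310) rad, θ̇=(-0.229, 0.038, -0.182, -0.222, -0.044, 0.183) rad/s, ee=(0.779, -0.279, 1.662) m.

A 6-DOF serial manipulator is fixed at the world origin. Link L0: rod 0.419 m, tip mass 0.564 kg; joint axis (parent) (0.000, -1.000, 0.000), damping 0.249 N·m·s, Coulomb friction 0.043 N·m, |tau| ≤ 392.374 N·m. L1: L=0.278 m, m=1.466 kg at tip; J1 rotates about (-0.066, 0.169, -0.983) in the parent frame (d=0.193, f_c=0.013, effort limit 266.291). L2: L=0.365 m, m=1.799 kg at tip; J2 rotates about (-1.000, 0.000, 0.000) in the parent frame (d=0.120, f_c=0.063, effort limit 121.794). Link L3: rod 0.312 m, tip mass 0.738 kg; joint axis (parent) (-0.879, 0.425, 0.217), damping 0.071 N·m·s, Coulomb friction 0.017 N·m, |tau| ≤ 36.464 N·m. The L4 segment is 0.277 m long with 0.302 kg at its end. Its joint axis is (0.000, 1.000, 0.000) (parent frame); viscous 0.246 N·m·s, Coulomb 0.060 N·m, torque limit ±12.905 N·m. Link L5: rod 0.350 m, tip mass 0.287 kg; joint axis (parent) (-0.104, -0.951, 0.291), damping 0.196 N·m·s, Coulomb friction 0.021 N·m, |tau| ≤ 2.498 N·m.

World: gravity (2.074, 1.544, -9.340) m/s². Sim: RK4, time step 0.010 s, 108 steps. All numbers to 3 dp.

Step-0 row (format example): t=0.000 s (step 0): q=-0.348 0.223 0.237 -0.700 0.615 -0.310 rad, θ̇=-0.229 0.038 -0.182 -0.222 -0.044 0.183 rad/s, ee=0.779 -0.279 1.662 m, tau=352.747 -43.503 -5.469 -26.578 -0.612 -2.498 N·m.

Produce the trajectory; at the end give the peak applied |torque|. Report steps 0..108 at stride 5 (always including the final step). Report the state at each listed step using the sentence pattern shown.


t=0.050 s (step 5): q=-0.287 0.208 0.283 -0.783 0.825 -0.404 rad, θ̇=2.255 -0.622 1.215 -1.994 6.064 -4.199 rad/s, ee=0.744 -0.282 1.587 m, tau=134.084 -18.948 -19.644 -11.655 -1.650 -0.218 N·m.
t=0.100 s (step 10): q=-0.157 0.177 0.307 -0.851 1.153 -0.598 rad, θ̇=2.688 -0.579 -0.424 -0.627 6.469 -3.647 rad/s, ee=0.636 -0.248 1.447 m, tau=-7.233 -0.188 -21.400 -3.767 -0.102 -0.088 N·m.
t=0.150 s (step 15): q=-0.035 0.157 0.241 -0.856 1.453 -0.767 rad, θ̇=2.127 -0.137 -2.162 0.273 5.569 -3.067 rad/s, ee=0.498 -0.212 1.296 m, tau=-66.971 6.821 -16.307 0.170 -0.560 0.641 N·m.
t=0.200 s (step 20): q=0.049 0.169 0.096 -0.833 1.710 -0.911 rad, θ̇=1.152 0.681 -3.610 0.615 4.738 -2.728 rad/s, ee=0.369 -0.192 1.147 m, tau=-93.555 5.640 -11.144 2.125 -1.547 1.268 N·m.
t=0.250 s (step 25): q=0.074 0.222 -0.122 -0.789 1.924 -1.048 rad, θ̇=-0.181 1.426 -5.200 1.283 3.859 -2.754 rad/s, ee=0.268 -0.187 1.010 m, tau=-108.533 -0.837 -7.902 2.618 -2.023 1.587 N·m.
t=0.300 s (step 30): q=0.024 0.291 -0.430 -0.692 2.087 -1.194 rad, θ̇=-1.863 1.098 -7.179 2.783 2.605 -3.029 rad/s, ee=0.209 -0.194 0.890 m, tau=-104.142 -11.900 -9.500 1.026 -1.483 1.486 N·m.
t=0.350 s (step 35): q=-0.105 0.293 -0.832 -0.519 2.179 -1.352 rad, θ̇=-3.124 -1.292 -8.729 3.878 1.119 -3.172 rad/s, ee=0.200 -0.212 0.772 m, tau=-39.945 -15.054 -20.400 -4.348 0.316 0.783 N·m.
t=0.400 s (step 40): q=-0.261 0.149 -1.281 -0.338 2.197 -1.508 rad, θ̇=-2.836 -4.264 -9.073 3.176 -0.547 -3.120 rad/s, ee=0.234 -0.230 0.632 m, tau=47.679 12.879 -14.501 -7.703 3.297 -0.028 N·m.
t=0.450 s (step 45): q=-0.379 -0.096 -1.717 -0.199 2.114 -1.674 rad, θ̇=-2.075 -5.168 -8.011 2.473 -2.525 -3.531 rad/s, ee=0.283 -0.216 0.464 m, tau=51.843 27.990 21.876 -0.154 5.880 -0.139 N·m.
t=0.500 s (step 50): q=-0.497 -0.348 -2.046 -0.088 1.996 -1.837 rad, θ̇=-2.821 -4.922 -4.989 1.927 -1.779 -2.801 rad/s, ee=0.322 -0.156 0.311 m, tau=23.758 21.347 21.898 1.467 4.839 -0.861 N·m.
t=0.550 s (step 55): q=-0.666 -0.595 -2.222 -0.007 1.947 -1.955 rad, θ̇=-3.889 -4.994 -2.186 1.306 -0.274 -1.994 rad/s, ee=0.345 -0.098 0.196 m, tau=13.080 15.618 2.748 -2.041 3.341 -1.074 N·m.
t=0.600 s (step 60): q=-0.877 -0.845 -2.283 0.042 1.955 -2.043 rad, θ̇=-4.489 -4.954 -0.413 0.651 0.504 -1.535 rad/s, ee=0.361 -0.066 0.095 m, tau=16.958 13.895 -12.536 -5.014 2.803 -0.715 N·m.
t=0.650 s (step 65): q=-1.107 -1.082 -2.277 0.059 1.990 -2.109 rad, θ̇=-4.655 -4.447 0.550 0.024 0.823 -1.103 rad/s, ee=0.371 -0.050 -0.011 m, tau=22.551 14.209 -19.445 -6.154 2.538 -0.312 N·m.
t=0.700 s (step 70): q=-1.339 -1.283 -2.236 0.048 2.033 -2.153 rad, θ̇=-4.577 -3.523 1.049 -0.435 0.894 -0.672 rad/s, ee=0.365 -0.039 -0.120 m, tau=25.433 14.667 -20.337 -6.025 2.244 -0.024 N·m.
t=0.750 s (step 75): q=-1.563 -1.431 -2.175 0.019 2.077 -2.177 rad, θ̇=-4.346 -2.417 1.360 -0.696 0.814 -0.295 rad/s, ee=0.342 -0.031 -0.224 m, tau=26.636 14.116 -18.661 -5.317 1.927 0.146 N·m.
t=0.800 s (step 80): q=-1.771 -1.525 -2.101 -0.019 2.113 -2.184 rad, θ̇=-3.987 -1.366 1.615 -0.759 0.648 -0.021 rad/s, ee=0.303 -0.028 -0.318 m, tau=27.921 12.564 -16.543 -4.512 1.674 0.243 N·m.
t=0.850 s (step 85): q=-1.959 -1.571 -2.014 -0.055 2.141 -2.182 rad, θ̇=-3.521 -0.512 1.825 -0.683 0.444 0.102 rad/s, ee=0.254 -0.032 -0.399 m, tau=29.329 10.654 -14.665 -3.837 1.517 0.342 N·m.
t=0.900 s (step 90): q=-2.123 -1.580 -1.920 -0.085 2.158 -2.175 rad, θ̇=-3.002 0.114 1.947 -0.511 0.253 0.152 rad/s, ee=0.200 -0.042 -0.469 m, tau=29.278 8.901 -13.146 -3.369 1.419 0.387 N·m.
t=0.950 s (step 95): q=-2.260 -1.563 -1.821 -0.106 2.166 -2.168 rad, θ̇=-2.494 0.543 1.964 -0.317 0.093 0.142 rad/s, ee=0.147 -0.058 -0.527 m, tau=27.472 7.453 -11.992 -3.063 1.348 0.402 N·m.
t=1.000 s (step 100): q=-2.373 -1.529 -1.725 -0.117 2.168 -2.161 rad, θ̇=-2.036 0.818 1.888 -0.145 -0.005 0.114 rad/s, ee=0.099 -0.077 -0.574 m, tau=24.006 6.221 -11.261 -2.868 1.248 0.385 N·m.
t=1.050 s (step 105): q=-2.465 -1.484 -1.634 -0.121 2.167 -2.156 rad, θ̇=-1.651 0.966 1.750 -0.024 -0.032 0.078 rad/s, ee=0.056 -0.100 -0.611 m, tau=19.569 5.146 -10.916 -2.742 1.102 0.356 N·m.
t=1.080 s (step 108): q=-2.511 -1.454 -1.582 -0.121 2.166 -2.154 rad, θ̇=-1.455 1.007 1.651 0.015 -0.049 0.050 rad/s, ee=0.034 -0.114 -0.630 m.
max |tau| (N·m): 352.747


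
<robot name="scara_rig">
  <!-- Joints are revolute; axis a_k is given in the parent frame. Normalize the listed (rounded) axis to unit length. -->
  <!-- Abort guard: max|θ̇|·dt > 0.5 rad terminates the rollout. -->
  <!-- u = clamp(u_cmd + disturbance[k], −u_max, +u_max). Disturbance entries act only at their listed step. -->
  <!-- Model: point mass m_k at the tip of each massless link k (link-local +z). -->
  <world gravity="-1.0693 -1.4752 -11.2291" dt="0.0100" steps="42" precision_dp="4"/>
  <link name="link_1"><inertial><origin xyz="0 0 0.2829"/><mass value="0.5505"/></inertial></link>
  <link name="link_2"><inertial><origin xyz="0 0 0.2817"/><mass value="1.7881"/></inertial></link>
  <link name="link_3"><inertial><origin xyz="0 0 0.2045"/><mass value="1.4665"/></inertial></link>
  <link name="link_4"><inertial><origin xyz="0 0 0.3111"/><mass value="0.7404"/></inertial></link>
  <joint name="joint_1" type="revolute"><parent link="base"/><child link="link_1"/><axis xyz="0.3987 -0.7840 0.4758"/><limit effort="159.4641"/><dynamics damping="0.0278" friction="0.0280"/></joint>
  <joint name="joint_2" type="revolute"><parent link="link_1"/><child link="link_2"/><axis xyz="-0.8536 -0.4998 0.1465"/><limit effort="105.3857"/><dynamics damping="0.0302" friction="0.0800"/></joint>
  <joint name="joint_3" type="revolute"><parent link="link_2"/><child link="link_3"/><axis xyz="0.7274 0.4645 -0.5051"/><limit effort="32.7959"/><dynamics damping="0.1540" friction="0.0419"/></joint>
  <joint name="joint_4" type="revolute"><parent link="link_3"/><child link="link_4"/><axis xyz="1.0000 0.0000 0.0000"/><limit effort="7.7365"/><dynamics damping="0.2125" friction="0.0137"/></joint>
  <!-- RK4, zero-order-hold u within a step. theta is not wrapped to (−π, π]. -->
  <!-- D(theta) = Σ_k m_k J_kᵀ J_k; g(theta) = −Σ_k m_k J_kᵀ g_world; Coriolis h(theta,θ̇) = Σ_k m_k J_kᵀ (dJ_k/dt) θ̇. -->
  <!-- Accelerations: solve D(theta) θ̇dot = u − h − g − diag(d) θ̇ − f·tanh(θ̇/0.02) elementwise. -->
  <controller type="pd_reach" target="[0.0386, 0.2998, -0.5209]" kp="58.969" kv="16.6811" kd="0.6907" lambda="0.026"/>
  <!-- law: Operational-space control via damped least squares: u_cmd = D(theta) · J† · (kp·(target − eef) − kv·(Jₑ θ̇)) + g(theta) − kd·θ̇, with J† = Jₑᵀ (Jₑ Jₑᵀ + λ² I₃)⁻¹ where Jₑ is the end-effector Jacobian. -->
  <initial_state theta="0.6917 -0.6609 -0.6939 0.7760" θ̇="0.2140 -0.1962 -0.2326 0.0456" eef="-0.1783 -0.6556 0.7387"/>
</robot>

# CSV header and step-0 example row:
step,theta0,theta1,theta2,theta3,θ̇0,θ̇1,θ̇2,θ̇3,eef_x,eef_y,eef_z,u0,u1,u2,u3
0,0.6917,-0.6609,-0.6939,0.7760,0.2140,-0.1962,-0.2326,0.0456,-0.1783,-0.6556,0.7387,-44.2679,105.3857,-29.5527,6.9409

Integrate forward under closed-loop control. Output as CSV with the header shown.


step,theta0,theta1,theta2,theta3,θ̇0,θ̇1,θ̇2,θ̇3,eef_x,eef_y,eef_z,u0,u1,u2,u3
1,0.6906,-0.6562,-0.7179,0.8212,-0.4040,1.1644,-4.3847,8.7856,-0.1778,-0.6538,0.7342,-30.3770,96.9743,-21.1446,0.0711
2,0.6867,-0.6334,-0.7548,0.9253,-0.3582,3.4128,-2.9103,11.9055,-0.1767,-0.6469,0.7260,-12.0098,79.3211,-17.0780,-1.2302
3,0.6846,-0.5893,-0.7717,1.0500,-0.0646,5.4002,-0.4246,12.9666,-0.1766,-0.6360,0.7166,-1.0085,60.0730,-12.8444,-0.7593
4,0.6856,-0.5276,-0.7634,1.1800,0.2478,6.9281,2.0899,12.9831,-0.1785,-0.6217,0.7059,0.5408,39.7219,-8.3082,0.2855
5,0.6892,-0.4534,-0.7324,1.3073,0.4452,7.8959,4.0805,12.4469,-0.1829,-0.6048,0.6931,-4.6697,20.5318,-3.9946,1.3446
6,0.6939,-0.3722,-0.6852,1.4278,0.5000,8.3247,5.3173,11.6737,-0.1897,-0.5859,0.6780,-12.2812,4.4049,-0.3739,2.1372
7,0.6987,-0.2889,-0.6291,1.5404,0.4510,8.3327,5.8732,10.8584,-0.1982,-0.5653,0.6610,-18.9435,-7.8786,2.3508,2.5755
8,0.7027,-0.2070,-0.5698,1.6450,0.3513,8.0652,5.9667,10.1013,-0.2075,-0.5436,0.6424,-23.2441,-16.5231,4.2197,2.6904
9,0.7056,-0.1285,-0.5109,1.7426,0.2406,7.6413,5.8104,9.4418,-0.2168,-0.5211,0.6229,-25.1672,-22.2382,5.3992,2.5590
10,0.7075,-0.0546,-0.4541,1.8341,0.1418,7.1389,5.5504,8.8864,-0.2255,-0.4982,0.6028,-25.2703,-25.8363,6.0826,2.2603
11,0.7085,0.0141,-0.4001,1.9205,0.0655,6.6025,5.2694,8.4265,-0.2331,-0.4752,0.5823,-24.1778,-28.0312,6.4402,1.8594
12,0.7089,0.0773,-0.3487,2.0028,0.0156,6.0541,5.0083,8.0483,-0.2394,-0.4523,0.5617,-22.3912,-29.3842,6.6065,1.4051
13,0.7090,0.1351,-0.2998,2.0816,-0.0071,5.5026,4.7846,7.7369,-0.2443,-0.4296,0.5410,-20.2604,-30.3190,6.6841,0.9321
14,0.7089,0.1873,-0.2529,2.1575,-0.0037,4.9490,4.6047,7.4786,-0.2480,-0.4073,0.5203,-18.0026,-31.1585,6.7524,0.4648
15,0.7090,0.2340,-0.2075,2.2312,0.0244,4.3899,4.4702,7.2616,-0.2505,-0.3854,0.4997,-15.7359,-32.1647,6.8773,0.0191
16,0.7095,0.2751,-0.1633,2.3028,0.0760,3.8181,4.3811,7.0760,-0.2520,-0.3640,0.4792,-13.5122,-33.5758,7.1203,-0.3953
17,0.7106,0.3103,-0.1198,2.3727,0.1504,3.2230,4.3376,6.9145,-0.2527,-0.3431,0.4590,-11.3262,-35.6462,7.5487,-0.7736
18,0.7126,0.3393,-0.0764,2.4411,0.2474,2.5905,4.3418,6.7717,-0.2528,-0.3226,0.4391,-9.1134,-38.6957,8.2482,-1.1157
19,0.7157,0.3618,-0.0328,2.5081,0.3678,1.9005,4.3979,6.6447,-0.2525,-0.3027,0.4197,-6.7340,-43.1853,9.3431,-1.4252
20,0.7201,0.3769,0.0118,2.5740,0.5139,1.1243,4.5138,6.5338,-0.2520,-0.2834,0.4009,-3.9261,-49.8542,11.0345,-1.7110
21,0.7261,0.3836,0.0578,2.6388,0.6907,0.2189,4.7023,6.4444,-0.2517,-0.2646,0.3830,-0.1921,-60.0057,13.6792,-1.9893
22,0.7341,0.3803,0.1062,2.7030,0.9077,-0.8792,4.9983,6.3846,-0.2516,-0.2465,0.3662,5.3944,-76.2319,17.9780,-2.2840
23,0.7446,0.3644,0.1583,2.7669,1.1847,-2.2978,5.4234,6.3958,-0.2522,-0.2293,0.3508,15.2481,-104.1820,25.5172,-2.6553
24,0.7583,0.3316,0.2156,2.8317,1.5659,-4.2738,6.0494,6.5595,-0.2536,-0.2132,0.3375,35.3357,-105.3857,32.7959,-3.2186
25,0.7761,0.2822,0.2934,2.8925,1.9956,-5.6226,9.4842,5.5946,-0.2574,-0.1991,0.3261,64.7846,-105.3857,32.7959,-3.1773
26,0.7994,0.2179,0.4016,2.9458,2.6694,-7.2739,12.0495,5.1127,-0.2649,-0.1880,0.3174,-83.3088,-105.3857,32.7959,-3.6451
27,0.8229,0.1401,0.5462,2.9843,2.0033,-8.3669,16.7067,2.6017,-0.2751,-0.1813,0.3140,-159.4641,105.3857,-32.7959,-3.0124
28,0.8359,0.0658,0.7059,2.9972,0.5736,-6.4953,15.2422,-0.0466,-0.2841,-0.1793,0.3164,-159.4641,105.3857,-32.7959,-2.6377
29,0.8339,0.0100,0.8510,2.9834,-1.0068,-4.6824,13.7818,-2.7384,-0.2894,-0.1799,0.3209,-159.4641,105.3857,-32.7959,-1.4669
30,0.8154,-0.0279,0.9810,2.9430,-2.7082,-2.8667,12.2442,-5.3651,-0.2915,-0.1806,0.3244,-159.4641,105.3857,-32.7959,0.3075
31,0.7797,-0.0471,1.0950,2.8775,-4.4507,-0.9344,10.5486,-7.7267,-0.2919,-0.1797,0.3261,-159.4641,105.3857,-32.7959,2.2641
32,0.7267,-0.0458,1.1910,2.7907,-6.1185,1.2516,8.6643,-9.6206,-0.2920,-0.1767,0.3264,-159.4641,105.3857,-32.7959,4.0138
33,0.6580,-0.0209,1.2673,2.6879,-7.5838,3.8042,6.5879,-10.8760,-0.2923,-0.1718,0.3266,-137.8853,105.3857,-32.7959,5.3177
34,0.5776,0.0311,1.3193,2.5790,-8.4450,6.6535,3.8034,-10.8119,-0.2921,-0.1654,0.3286,-33.4819,105.3857,-32.7959,5.7270
35,0.4971,0.1109,1.3312,2.4870,-7.6558,9.2685,-1.4070,-7.5335,-0.2892,-0.1582,0.3335,147.5008,105.3857,-32.7959,4.1266
36,0.4355,0.2115,1.2721,2.4478,-4.7215,10.6783,-10.4225,-0.4754,-0.2799,-0.1509,0.3410,159.4641,105.3857,-0.5640,0.4840
37,0.3978,0.3274,1.1597,2.4528,-2.9001,12.4353,-12.0444,1.3078,-0.2676,-0.1438,0.3498,159.4641,-1.2785,27.0115,1.2348
38,0.3759,0.4482,1.0428,2.4703,-1.5420,11.7703,-11.2197,2.0597,-0.2586,-0.1360,0.3585,159.4641,-105.3857,32.7959,2.4571
39,0.3685,0.5471,0.9187,2.5059,0.0416,8.0439,-13.4778,4.9152,-0.2511,-0.1275,0.3673,159.4641,-105.3857,32.7959,1.6305
40,0.3761,0.6101,0.7758,2.5658,1.4480,4.6057,-14.9955,7.0102,-0.2432,-0.1187,0.3759,159.4641,-105.3857,32.7959,0.9898
41,0.3971,0.6404,0.6207,2.6444,2.7438,1.4901,-15.9571,8.6559,-0.2363,-0.1101,0.3827,142.5376,-105.3857,32.7959,0.3592
42,0.4300,0.6417,0.4603,2.7365,3.8231,-1.1836,-16.0385,9.7472,-0.2313,-0.1024,0.3868,,,,


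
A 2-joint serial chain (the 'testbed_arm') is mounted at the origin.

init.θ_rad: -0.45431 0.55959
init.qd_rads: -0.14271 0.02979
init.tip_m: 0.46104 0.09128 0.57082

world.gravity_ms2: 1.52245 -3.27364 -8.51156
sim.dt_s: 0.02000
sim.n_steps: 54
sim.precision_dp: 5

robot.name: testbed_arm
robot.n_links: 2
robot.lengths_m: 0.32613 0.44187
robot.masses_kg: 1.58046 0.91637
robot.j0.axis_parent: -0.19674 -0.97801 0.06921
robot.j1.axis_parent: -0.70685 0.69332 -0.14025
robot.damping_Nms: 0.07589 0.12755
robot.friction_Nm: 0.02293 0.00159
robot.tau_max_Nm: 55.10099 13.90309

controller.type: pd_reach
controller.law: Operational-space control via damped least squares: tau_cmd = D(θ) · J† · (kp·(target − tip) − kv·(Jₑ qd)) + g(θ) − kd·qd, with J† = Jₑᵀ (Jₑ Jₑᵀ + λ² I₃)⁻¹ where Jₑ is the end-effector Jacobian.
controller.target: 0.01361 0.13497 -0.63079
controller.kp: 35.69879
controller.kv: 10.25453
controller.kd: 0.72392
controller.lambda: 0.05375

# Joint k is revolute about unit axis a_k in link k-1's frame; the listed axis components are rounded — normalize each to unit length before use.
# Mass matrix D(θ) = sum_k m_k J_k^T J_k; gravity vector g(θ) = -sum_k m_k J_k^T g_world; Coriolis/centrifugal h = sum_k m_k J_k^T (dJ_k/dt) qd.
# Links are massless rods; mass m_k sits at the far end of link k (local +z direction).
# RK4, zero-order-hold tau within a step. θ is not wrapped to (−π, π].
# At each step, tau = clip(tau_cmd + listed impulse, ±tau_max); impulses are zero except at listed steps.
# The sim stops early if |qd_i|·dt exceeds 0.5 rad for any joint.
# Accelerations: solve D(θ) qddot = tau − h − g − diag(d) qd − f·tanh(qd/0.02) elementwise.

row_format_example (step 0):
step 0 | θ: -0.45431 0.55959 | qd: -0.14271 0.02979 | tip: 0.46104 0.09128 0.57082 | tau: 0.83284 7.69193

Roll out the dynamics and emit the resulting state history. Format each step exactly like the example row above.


step 1 | θ: -0.45597 0.57223 | qd: -0.02396 1.23098 | tip: 0.46408 0.09431 0.56617 | tau: 2.14617 4.99304
step 2 | θ: -0.45589 0.60507 | qd: 0.03069 2.05178 | tip: 0.46930 0.10267 0.55577 | tau: 3.28902 3.24841
step 3 | θ: -0.45501 0.65204 | qd: 0.05745 2.64583 | tip: 0.47582 0.11441 0.54071 | tau: 4.25445 2.09057
step 4 | θ: -0.45368 0.70954 | qd: 0.07569 3.10470 | tip: 0.48281 0.12823 0.52162 | tau: 5.05430 1.29038
step 5 | θ: -0.45198 0.77538 | qd: 0.09452 3.48129 | tip: 0.48956 0.14324 0.49887 | tau: 5.71180 0.70532
step 6 | θ: -0.44985 0.84823 | qd: 0.11784 3.80553 | tip: 0.49544 0.15877 0.47272 | tau: 6.24921 0.24570
step 7 | θ: -0.44721 0.92720 | qd: 0.14657 4.09307 | tip: 0.49988 0.17422 0.44339 | tau: 6.68435 -0.14523
step 8 | θ: -0.44395 1.01161 | qd: 0.17971 4.35039 | tip: 0.50241 0.18904 0.41111 | tau: 7.02876 -0.50328
step 9 | θ: -0.44001 1.10088 | qd: 0.21478 4.57793 | tip: 0.50261 0.20268 0.37620 | tau: 7.28659 -0.85031
step 10 | θ: -0.43539 1.19436 | qd: 0.24787 4.77195 | tip: 0.50015 0.21460 0.33903 | tau: 7.45342 -1.19821
step 11 | θ: -0.43017 1.29133 | qd: 0.27340 4.92585 | tip: 0.49484 0.22426 0.30009 | tau: 7.51533 -1.55109
step 12 | θ: -0.42460 1.39090 | qd: 0.28377 5.03117 | tip: 0.48661 0.23121 0.25997 | tau: 7.44845 -1.90632
step 13 | θ: -0.41907 1.49199 | qd: 0.26889 5.07845 | tip: 0.47557 0.23508 0.21931 | tau: 7.22063 -2.25531
step 14 | θ: -0.41422 1.59335 | qd: 0.21584 5.05825 | tip: 0.46195 0.23567 0.17881 | tau: 6.79733 -2.58433
step 15 | θ: -0.41097 1.69356 | qd: 0.10905 4.96232 | tip: 0.44615 0.23297 0.13912 | tau: 6.15454 -2.87583
step 16 | θ: -0.41056 1.79103 | qd: -0.06754 4.78582 | tip: 0.42868 0.22722 0.10080 | tau: 5.29576 -3.11125
step 17 | θ: -0.41452 1.88418 | qd: -0.32747 4.52895 | tip: 0.41005 0.21888 0.06426 | tau: 4.27255 -3.27425
step 18 | θ: -0.42464 1.97141 | qd: -0.68384 4.19441 | tip: 0.39074 0.20864 0.02971 | tau: 3.20960 -3.35091
step 19 | θ: -0.44284 2.05130 | qd: -1.13460 3.79474 | tip: 0.37115 0.19729 -0.00280 | tau: 2.25708 -3.33794
step 20 | θ: -0.47084 2.12273 | qd: -1.66364 3.34811 | tip: 0.35148 0.18568 -0.03340 | tau: 1.56030 -3.24133
step 21 | θ: -0.50992 2.18498 | qd: -2.24183 2.87546 | tip: 0.33180 0.17460 -0.06224 | tau: 1.21722 -3.07493
step 22 | θ: -0.56068 2.23773 | qd: -2.83209 2.39706 | tip: 0.31204 0.16472 -0.08946 | tau: 1.25848 -2.85698
step 23 | θ: -0.62298 2.28104 | qd: -3.39590 1.92991 | tip: 0.29208 0.15651 -0.11510 | tau: 1.65312 -2.60629
step 24 | θ: -0.69594 2.31525 | qd: -3.89885 1.48673 | tip: 0.27182 0.15029 -0.13914 | tau: 2.32828 -2.33930
step 25 | θ: -0.77809 2.34094 | qd: -4.31418 1.07614 | tip: 0.25124 0.14618 -0.16146 | tau: 3.19005 -2.06847
step 26 | θ: -0.86748 2.35879 | qd: -4.62428 0.70344 | tip: 0.23041 0.14419 -0.18191 | tau: 4.13973 -1.80213
step 27 | θ: -0.96195 2.36959 | qd: -4.82093 0.37145 | tip: 0.20953 0.14418 -0.20035 | tau: 5.08516 -1.54490
step 28 | θ: -1.05922 2.37416 | qd: -4.90450 0.08113 | tip: 0.18888 0.14594 -0.21670 | tau: 5.94842 -1.29869
step 29 | θ: -1.15711 2.37333 | qd: -4.88258 -0.16773 | tip: 0.16876 0.14920 -0.23099 | tau: 6.67084 -1.06430
step 30 | θ: -1.25364 2.36791 | qd: -4.76856 -0.37730 | tip: 0.14950 0.15367 -0.24331 | tau: 7.21552 -0.83983
step 31 | θ: -1.34714 2.35865 | qd: -4.57936 -0.55053 | tip: 0.13139 0.15906 -0.25384 | tau: 7.56683 -0.62355
step 32 | θ: -1.43629 2.34625 | qd: -4.33356 -0.69110 | tip: 0.11467 0.16508 -0.26284 | tau: 7.72768 -0.41392
step 33 | θ: -1.52014 2.33131 | qd: -4.04966 -0.80322 | tip: 0.09948 0.17151 -0.27057 | tau: 7.71524 -0.20957
step 34 | θ: -1.59811 2.31437 | qd: -3.74479 -0.89136 | tip: 0.08593 0.17813 -0.27732 | tau: 7.55587 -0.00955
step 35 | θ: -1.66992 2.29585 | qd: -3.43371 -0.95990 | tip: 0.07401 0.18479 -0.28333 | tau: 7.28033 0.18667
step 36 | θ: -1.73556 2.27612 | qd: -3.12836 -1.01293 | tip: 0.06370 0.19136 -0.28885 | tau: 6.91996 0.37913
step 37 | θ: -1.79524 2.25545 | qd: -2.83780 -1.05403 | tip: 0.05492 0.19777 -0.29405 | tau: 6.50386 0.56751
step 38 | θ: -1.84932 2.23404 | qd: -2.56828 -1.08622 | tip: 0.04755 0.20395 -0.29911 | tau: 6.05729 0.75118
step 39 | θ: -1.89825 2.21206 | qd: -2.32366 -1.11190 | tip: 0.04148 0.20986 -0.30413 | tau: 5.60093 0.92932
step 40 | θ: -1.94256 2.18961 | qd: -2.10575 -1.13290 | tip: 0.03656 0.21550 -0.30920 | tau: 5.15081 1.10103
step 41 | θ: -1.98278 2.16678 | qd: -1.91479 -1.15054 | tip: 0.03266 0.22086 -0.31438 | tau: 4.71867 1.26544
step 42 | θ: -2.01944 2.14361 | qd: -1.74981 -1.16572 | tip: 0.02964 0.22594 -0.31971 | tau: 4.31247 1.42176
step 43 | θ: -2.05304 2.12017 | qd: -1.60902 -1.17902 | tip: 0.02738 0.23074 -0.32520 | tau: 3.93709 1.56939
step 44 | θ: -2.08405 2.09647 | qd: -1.49013 -1.19074 | tip: 0.02575 0.23527 -0.33088 | tau: 3.59491 1.70790
step 45 | θ: -2.11286 2.07255 | qd: -1.39053 -1.20104 | tip: 0.02466 0.23955 -0.33674 | tau: 3.28638 1.83707
step 46 | θ: -2.13985 2.04845 | qd: -1.30754 -1.20993 | tip: 0.02399 0.24357 -0.34277 | tau: 3.01057 1.95692
step 47 | θ: -2.16532 2.02418 | qd: -1.23854 -1.21737 | tip: 0.02365 0.24735 -0.34897 | tau: 2.76555 2.06761
step 48 | θ: -2.18953 1.99977 | qd: -1.18103 -1.22329 | tip: 0.02359 0.25089 -0.35533 | tau: 2.54875 2.16950
step 49 | θ: -2.21267 1.97527 | qd: -1.13276 -1.22759 | tip: 0.02372 0.25419 -0.36182 | tau: 2.35724 2.26305
step 50 | θ: -2.23493 1.95069 | qd: -1.09174 -1.23020 | tip: 0.02399 0.25726 -0.36844 | tau: 2.18794 2.34881
step 51 | θ: -2.25642 1.92608 | qd: -1.05623 -1.23106 | tip: 0.02435 0.26009 -0.37517 | tau: 2.03781 2.42739
step 52 | θ: -2.27724 1.90147 | qd: -1.02478 -1.23011 | tip: 0.02477 0.26270 -0.38199 | tau: 1.90391 2.49941
step 53 | θ: -2.29745 1.87690 | qd: -0.99620 -1.22735 | tip: 0.02522 0.26508 -0.38888 | tau: 1.78356 2.56549
step 54 | θ: -2.31712 1.85240 | qd: -0.96956 -1.22277 | tip: 0.02567 0.26724 -0.39584
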